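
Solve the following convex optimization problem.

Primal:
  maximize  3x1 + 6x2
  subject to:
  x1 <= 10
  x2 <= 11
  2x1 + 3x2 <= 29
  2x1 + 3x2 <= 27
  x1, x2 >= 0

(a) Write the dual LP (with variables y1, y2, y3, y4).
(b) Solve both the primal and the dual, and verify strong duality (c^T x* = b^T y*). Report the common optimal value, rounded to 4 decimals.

The standard primal-dual pair for 'max c^T x s.t. A x <= b, x >= 0' is:
  Dual:  min b^T y  s.t.  A^T y >= c,  y >= 0.

So the dual LP is:
  minimize  10y1 + 11y2 + 29y3 + 27y4
  subject to:
    y1 + 2y3 + 2y4 >= 3
    y2 + 3y3 + 3y4 >= 6
    y1, y2, y3, y4 >= 0

Solving the primal: x* = (0, 9).
  primal value c^T x* = 54.
Solving the dual: y* = (0, 0, 0, 2).
  dual value b^T y* = 54.
Strong duality: c^T x* = b^T y*. Confirmed.

54


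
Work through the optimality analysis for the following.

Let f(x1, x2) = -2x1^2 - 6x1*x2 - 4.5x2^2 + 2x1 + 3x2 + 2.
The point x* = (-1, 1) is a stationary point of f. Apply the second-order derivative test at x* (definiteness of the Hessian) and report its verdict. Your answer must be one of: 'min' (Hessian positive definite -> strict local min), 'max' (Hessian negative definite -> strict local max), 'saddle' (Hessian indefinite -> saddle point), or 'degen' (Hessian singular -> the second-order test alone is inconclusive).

Compute the Hessian H = grad^2 f:
  H = [[-4, -6], [-6, -9]]
Verify stationarity: grad f(x*) = H x* + g = (0, 0).
Eigenvalues of H: -13, 0.
H has a zero eigenvalue (singular; negative semidefinite but not definite), so H is neither positive definite, negative definite, nor indefinite. The second-order test alone is inconclusive -> degen.
(Indeed, f is constant along the null direction of H through x*, so x* is not a strict local extremum.)

degen


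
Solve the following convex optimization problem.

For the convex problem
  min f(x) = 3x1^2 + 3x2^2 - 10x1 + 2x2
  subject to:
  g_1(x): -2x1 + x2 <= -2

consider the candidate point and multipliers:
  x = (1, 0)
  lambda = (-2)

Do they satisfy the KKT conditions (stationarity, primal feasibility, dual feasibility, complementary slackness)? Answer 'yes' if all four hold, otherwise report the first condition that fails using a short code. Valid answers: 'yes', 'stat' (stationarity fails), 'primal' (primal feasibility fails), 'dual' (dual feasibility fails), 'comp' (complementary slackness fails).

Gradient of f: grad f(x) = Q x + c = (-4, 2)
Constraint values g_i(x) = a_i^T x - b_i:
  g_1((1, 0)) = 0
Stationarity residual: grad f(x) + sum_i lambda_i a_i = (0, 0)
  -> stationarity OK
Primal feasibility (all g_i <= 0): OK
Dual feasibility (all lambda_i >= 0): FAILS
Complementary slackness (lambda_i * g_i(x) = 0 for all i): OK

Verdict: the first failing condition is dual_feasibility -> dual.

dual


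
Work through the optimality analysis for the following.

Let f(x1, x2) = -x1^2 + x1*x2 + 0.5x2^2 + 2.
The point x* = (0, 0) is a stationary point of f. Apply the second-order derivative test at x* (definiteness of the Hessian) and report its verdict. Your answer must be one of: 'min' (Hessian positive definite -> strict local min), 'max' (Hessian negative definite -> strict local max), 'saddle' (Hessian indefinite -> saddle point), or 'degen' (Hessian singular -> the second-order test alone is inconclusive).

Compute the Hessian H = grad^2 f:
  H = [[-2, 1], [1, 1]]
Verify stationarity: grad f(x*) = H x* + g = (0, 0).
Eigenvalues of H: -2.3028, 1.3028.
Eigenvalues have mixed signs, so H is indefinite -> x* is a saddle point.

saddle


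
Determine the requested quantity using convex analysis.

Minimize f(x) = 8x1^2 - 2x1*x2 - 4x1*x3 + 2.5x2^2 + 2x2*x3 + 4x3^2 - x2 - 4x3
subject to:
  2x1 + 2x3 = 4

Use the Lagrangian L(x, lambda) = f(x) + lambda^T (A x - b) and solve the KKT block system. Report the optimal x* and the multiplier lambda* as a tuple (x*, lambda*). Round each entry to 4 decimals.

Form the Lagrangian:
  L(x, lambda) = (1/2) x^T Q x + c^T x + lambda^T (A x - b)
Stationarity (grad_x L = 0): Q x + c + A^T lambda = 0.
Primal feasibility: A x = b.

This gives the KKT block system:
  [ Q   A^T ] [ x     ]   [-c ]
  [ A    0  ] [ lambda ] = [ b ]

Solving the linear system:
  x*      = (0.6111, -0.1111, 1.3889)
  lambda* = (-2.2222)
  f(x*)   = 1.7222

x* = (0.6111, -0.1111, 1.3889), lambda* = (-2.2222)


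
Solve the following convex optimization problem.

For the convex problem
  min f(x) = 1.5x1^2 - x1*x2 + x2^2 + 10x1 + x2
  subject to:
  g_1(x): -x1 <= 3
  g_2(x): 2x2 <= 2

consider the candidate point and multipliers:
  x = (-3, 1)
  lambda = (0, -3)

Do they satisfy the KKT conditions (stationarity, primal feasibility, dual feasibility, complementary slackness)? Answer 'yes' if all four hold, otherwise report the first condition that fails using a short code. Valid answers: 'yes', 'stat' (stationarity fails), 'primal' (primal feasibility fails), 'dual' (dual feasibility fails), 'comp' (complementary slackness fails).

Gradient of f: grad f(x) = Q x + c = (0, 6)
Constraint values g_i(x) = a_i^T x - b_i:
  g_1((-3, 1)) = 0
  g_2((-3, 1)) = 0
Stationarity residual: grad f(x) + sum_i lambda_i a_i = (0, 0)
  -> stationarity OK
Primal feasibility (all g_i <= 0): OK
Dual feasibility (all lambda_i >= 0): FAILS
Complementary slackness (lambda_i * g_i(x) = 0 for all i): OK

Verdict: the first failing condition is dual_feasibility -> dual.

dual


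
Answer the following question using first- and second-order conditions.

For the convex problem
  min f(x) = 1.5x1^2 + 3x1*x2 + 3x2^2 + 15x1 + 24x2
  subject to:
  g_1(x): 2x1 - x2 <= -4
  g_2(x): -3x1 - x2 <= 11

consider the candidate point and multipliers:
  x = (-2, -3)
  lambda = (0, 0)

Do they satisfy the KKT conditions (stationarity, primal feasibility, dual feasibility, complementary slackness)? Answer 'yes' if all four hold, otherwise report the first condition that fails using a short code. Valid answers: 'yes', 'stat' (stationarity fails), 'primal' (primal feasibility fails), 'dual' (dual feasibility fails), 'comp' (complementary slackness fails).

Gradient of f: grad f(x) = Q x + c = (0, 0)
Constraint values g_i(x) = a_i^T x - b_i:
  g_1((-2, -3)) = 3
  g_2((-2, -3)) = -2
Stationarity residual: grad f(x) + sum_i lambda_i a_i = (0, 0)
  -> stationarity OK
Primal feasibility (all g_i <= 0): FAILS
Dual feasibility (all lambda_i >= 0): OK
Complementary slackness (lambda_i * g_i(x) = 0 for all i): OK

Verdict: the first failing condition is primal_feasibility -> primal.

primal


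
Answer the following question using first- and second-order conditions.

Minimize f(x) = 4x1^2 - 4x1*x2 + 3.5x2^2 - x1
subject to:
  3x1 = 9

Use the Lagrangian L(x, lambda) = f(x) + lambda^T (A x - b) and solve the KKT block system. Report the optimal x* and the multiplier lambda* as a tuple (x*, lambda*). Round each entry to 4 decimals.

Form the Lagrangian:
  L(x, lambda) = (1/2) x^T Q x + c^T x + lambda^T (A x - b)
Stationarity (grad_x L = 0): Q x + c + A^T lambda = 0.
Primal feasibility: A x = b.

This gives the KKT block system:
  [ Q   A^T ] [ x     ]   [-c ]
  [ A    0  ] [ lambda ] = [ b ]

Solving the linear system:
  x*      = (3, 1.7143)
  lambda* = (-5.381)
  f(x*)   = 22.7143

x* = (3, 1.7143), lambda* = (-5.381)


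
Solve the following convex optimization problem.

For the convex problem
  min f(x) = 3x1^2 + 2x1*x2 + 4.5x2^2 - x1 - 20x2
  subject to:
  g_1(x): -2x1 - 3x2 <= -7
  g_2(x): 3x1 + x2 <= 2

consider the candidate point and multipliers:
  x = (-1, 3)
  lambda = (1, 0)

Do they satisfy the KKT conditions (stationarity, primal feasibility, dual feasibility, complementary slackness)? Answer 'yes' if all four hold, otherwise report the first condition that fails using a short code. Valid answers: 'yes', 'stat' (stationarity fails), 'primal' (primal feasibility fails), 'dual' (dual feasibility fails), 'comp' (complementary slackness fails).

Gradient of f: grad f(x) = Q x + c = (-1, 5)
Constraint values g_i(x) = a_i^T x - b_i:
  g_1((-1, 3)) = 0
  g_2((-1, 3)) = -2
Stationarity residual: grad f(x) + sum_i lambda_i a_i = (-3, 2)
  -> stationarity FAILS
Primal feasibility (all g_i <= 0): OK
Dual feasibility (all lambda_i >= 0): OK
Complementary slackness (lambda_i * g_i(x) = 0 for all i): OK

Verdict: the first failing condition is stationarity -> stat.

stat


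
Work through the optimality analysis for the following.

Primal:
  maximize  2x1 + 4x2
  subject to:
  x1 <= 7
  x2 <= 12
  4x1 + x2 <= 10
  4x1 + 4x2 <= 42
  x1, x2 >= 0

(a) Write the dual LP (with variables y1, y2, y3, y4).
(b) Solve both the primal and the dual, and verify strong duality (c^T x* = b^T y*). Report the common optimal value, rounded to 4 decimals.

The standard primal-dual pair for 'max c^T x s.t. A x <= b, x >= 0' is:
  Dual:  min b^T y  s.t.  A^T y >= c,  y >= 0.

So the dual LP is:
  minimize  7y1 + 12y2 + 10y3 + 42y4
  subject to:
    y1 + 4y3 + 4y4 >= 2
    y2 + y3 + 4y4 >= 4
    y1, y2, y3, y4 >= 0

Solving the primal: x* = (0, 10).
  primal value c^T x* = 40.
Solving the dual: y* = (0, 0, 4, 0).
  dual value b^T y* = 40.
Strong duality: c^T x* = b^T y*. Confirmed.

40


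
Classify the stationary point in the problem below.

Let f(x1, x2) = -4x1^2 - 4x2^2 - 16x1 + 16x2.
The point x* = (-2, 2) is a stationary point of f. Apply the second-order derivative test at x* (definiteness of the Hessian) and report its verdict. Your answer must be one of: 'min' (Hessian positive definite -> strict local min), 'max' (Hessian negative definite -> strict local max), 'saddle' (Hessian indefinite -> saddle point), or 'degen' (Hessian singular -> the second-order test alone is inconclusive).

Compute the Hessian H = grad^2 f:
  H = [[-8, 0], [0, -8]]
Verify stationarity: grad f(x*) = H x* + g = (0, 0).
Eigenvalues of H: -8, -8.
Both eigenvalues < 0, so H is negative definite -> x* is a strict local max.

max


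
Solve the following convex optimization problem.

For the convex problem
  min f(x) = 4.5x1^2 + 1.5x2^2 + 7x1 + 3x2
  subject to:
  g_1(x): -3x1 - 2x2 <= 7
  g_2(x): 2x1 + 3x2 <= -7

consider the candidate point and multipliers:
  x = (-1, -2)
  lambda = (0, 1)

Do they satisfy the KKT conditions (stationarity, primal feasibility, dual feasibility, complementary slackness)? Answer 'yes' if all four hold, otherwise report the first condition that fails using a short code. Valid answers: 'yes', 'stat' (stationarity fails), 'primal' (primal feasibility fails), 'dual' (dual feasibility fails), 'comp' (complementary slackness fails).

Gradient of f: grad f(x) = Q x + c = (-2, -3)
Constraint values g_i(x) = a_i^T x - b_i:
  g_1((-1, -2)) = 0
  g_2((-1, -2)) = -1
Stationarity residual: grad f(x) + sum_i lambda_i a_i = (0, 0)
  -> stationarity OK
Primal feasibility (all g_i <= 0): OK
Dual feasibility (all lambda_i >= 0): OK
Complementary slackness (lambda_i * g_i(x) = 0 for all i): FAILS

Verdict: the first failing condition is complementary_slackness -> comp.

comp


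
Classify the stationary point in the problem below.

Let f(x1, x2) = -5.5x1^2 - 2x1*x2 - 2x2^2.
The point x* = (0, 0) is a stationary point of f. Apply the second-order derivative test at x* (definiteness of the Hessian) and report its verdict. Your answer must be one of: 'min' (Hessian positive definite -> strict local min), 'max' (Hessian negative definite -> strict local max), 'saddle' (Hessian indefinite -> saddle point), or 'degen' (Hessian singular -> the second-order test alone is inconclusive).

Compute the Hessian H = grad^2 f:
  H = [[-11, -2], [-2, -4]]
Verify stationarity: grad f(x*) = H x* + g = (0, 0).
Eigenvalues of H: -11.5311, -3.4689.
Both eigenvalues < 0, so H is negative definite -> x* is a strict local max.

max


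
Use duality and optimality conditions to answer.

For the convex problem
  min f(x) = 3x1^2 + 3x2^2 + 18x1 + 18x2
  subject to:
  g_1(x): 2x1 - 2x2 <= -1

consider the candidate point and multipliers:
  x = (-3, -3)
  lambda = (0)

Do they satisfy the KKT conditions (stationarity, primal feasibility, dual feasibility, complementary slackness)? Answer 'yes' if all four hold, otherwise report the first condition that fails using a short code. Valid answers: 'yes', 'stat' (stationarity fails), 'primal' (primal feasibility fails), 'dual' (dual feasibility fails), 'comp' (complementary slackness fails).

Gradient of f: grad f(x) = Q x + c = (0, 0)
Constraint values g_i(x) = a_i^T x - b_i:
  g_1((-3, -3)) = 1
Stationarity residual: grad f(x) + sum_i lambda_i a_i = (0, 0)
  -> stationarity OK
Primal feasibility (all g_i <= 0): FAILS
Dual feasibility (all lambda_i >= 0): OK
Complementary slackness (lambda_i * g_i(x) = 0 for all i): OK

Verdict: the first failing condition is primal_feasibility -> primal.

primal


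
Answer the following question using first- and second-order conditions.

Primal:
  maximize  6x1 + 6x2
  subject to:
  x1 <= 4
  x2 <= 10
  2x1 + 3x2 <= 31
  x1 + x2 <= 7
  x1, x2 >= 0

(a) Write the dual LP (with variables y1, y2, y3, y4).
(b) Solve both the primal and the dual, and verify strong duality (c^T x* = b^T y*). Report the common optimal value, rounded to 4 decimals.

The standard primal-dual pair for 'max c^T x s.t. A x <= b, x >= 0' is:
  Dual:  min b^T y  s.t.  A^T y >= c,  y >= 0.

So the dual LP is:
  minimize  4y1 + 10y2 + 31y3 + 7y4
  subject to:
    y1 + 2y3 + y4 >= 6
    y2 + 3y3 + y4 >= 6
    y1, y2, y3, y4 >= 0

Solving the primal: x* = (0, 7).
  primal value c^T x* = 42.
Solving the dual: y* = (0, 0, 0, 6).
  dual value b^T y* = 42.
Strong duality: c^T x* = b^T y*. Confirmed.

42


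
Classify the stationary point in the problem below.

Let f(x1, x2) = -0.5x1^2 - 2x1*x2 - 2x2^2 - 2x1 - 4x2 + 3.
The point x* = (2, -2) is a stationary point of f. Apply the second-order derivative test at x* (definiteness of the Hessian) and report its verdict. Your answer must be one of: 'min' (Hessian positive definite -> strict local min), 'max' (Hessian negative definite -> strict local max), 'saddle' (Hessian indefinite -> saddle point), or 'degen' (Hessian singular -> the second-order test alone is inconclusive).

Compute the Hessian H = grad^2 f:
  H = [[-1, -2], [-2, -4]]
Verify stationarity: grad f(x*) = H x* + g = (0, 0).
Eigenvalues of H: -5, 0.
H has a zero eigenvalue (singular; negative semidefinite but not definite), so H is neither positive definite, negative definite, nor indefinite. The second-order test alone is inconclusive -> degen.
(Indeed, f is constant along the null direction of H through x*, so x* is not a strict local extremum.)

degen


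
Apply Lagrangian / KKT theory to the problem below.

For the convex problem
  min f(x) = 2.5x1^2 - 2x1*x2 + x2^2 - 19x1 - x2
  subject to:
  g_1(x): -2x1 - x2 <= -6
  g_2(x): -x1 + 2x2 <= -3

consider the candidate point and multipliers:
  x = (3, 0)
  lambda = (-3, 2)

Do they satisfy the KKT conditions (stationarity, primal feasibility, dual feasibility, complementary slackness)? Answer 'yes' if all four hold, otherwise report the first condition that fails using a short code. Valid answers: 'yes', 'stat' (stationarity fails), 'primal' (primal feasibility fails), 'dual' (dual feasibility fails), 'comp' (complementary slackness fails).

Gradient of f: grad f(x) = Q x + c = (-4, -7)
Constraint values g_i(x) = a_i^T x - b_i:
  g_1((3, 0)) = 0
  g_2((3, 0)) = 0
Stationarity residual: grad f(x) + sum_i lambda_i a_i = (0, 0)
  -> stationarity OK
Primal feasibility (all g_i <= 0): OK
Dual feasibility (all lambda_i >= 0): FAILS
Complementary slackness (lambda_i * g_i(x) = 0 for all i): OK

Verdict: the first failing condition is dual_feasibility -> dual.

dual


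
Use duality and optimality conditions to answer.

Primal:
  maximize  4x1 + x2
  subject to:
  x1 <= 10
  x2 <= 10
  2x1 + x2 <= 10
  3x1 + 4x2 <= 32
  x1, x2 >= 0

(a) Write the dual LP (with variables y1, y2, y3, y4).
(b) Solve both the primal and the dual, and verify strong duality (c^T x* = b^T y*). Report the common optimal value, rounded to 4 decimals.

The standard primal-dual pair for 'max c^T x s.t. A x <= b, x >= 0' is:
  Dual:  min b^T y  s.t.  A^T y >= c,  y >= 0.

So the dual LP is:
  minimize  10y1 + 10y2 + 10y3 + 32y4
  subject to:
    y1 + 2y3 + 3y4 >= 4
    y2 + y3 + 4y4 >= 1
    y1, y2, y3, y4 >= 0

Solving the primal: x* = (5, 0).
  primal value c^T x* = 20.
Solving the dual: y* = (0, 0, 2, 0).
  dual value b^T y* = 20.
Strong duality: c^T x* = b^T y*. Confirmed.

20


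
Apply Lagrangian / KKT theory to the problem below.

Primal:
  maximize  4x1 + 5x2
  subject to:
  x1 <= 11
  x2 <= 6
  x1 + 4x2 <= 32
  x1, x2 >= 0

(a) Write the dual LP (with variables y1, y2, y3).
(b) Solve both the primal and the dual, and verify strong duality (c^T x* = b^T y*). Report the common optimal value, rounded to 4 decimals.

The standard primal-dual pair for 'max c^T x s.t. A x <= b, x >= 0' is:
  Dual:  min b^T y  s.t.  A^T y >= c,  y >= 0.

So the dual LP is:
  minimize  11y1 + 6y2 + 32y3
  subject to:
    y1 + y3 >= 4
    y2 + 4y3 >= 5
    y1, y2, y3 >= 0

Solving the primal: x* = (11, 5.25).
  primal value c^T x* = 70.25.
Solving the dual: y* = (2.75, 0, 1.25).
  dual value b^T y* = 70.25.
Strong duality: c^T x* = b^T y*. Confirmed.

70.25


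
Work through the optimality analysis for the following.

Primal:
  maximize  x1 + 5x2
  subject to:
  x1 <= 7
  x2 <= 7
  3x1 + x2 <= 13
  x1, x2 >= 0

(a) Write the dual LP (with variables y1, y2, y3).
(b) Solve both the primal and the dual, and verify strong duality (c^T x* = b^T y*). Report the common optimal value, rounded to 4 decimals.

The standard primal-dual pair for 'max c^T x s.t. A x <= b, x >= 0' is:
  Dual:  min b^T y  s.t.  A^T y >= c,  y >= 0.

So the dual LP is:
  minimize  7y1 + 7y2 + 13y3
  subject to:
    y1 + 3y3 >= 1
    y2 + y3 >= 5
    y1, y2, y3 >= 0

Solving the primal: x* = (2, 7).
  primal value c^T x* = 37.
Solving the dual: y* = (0, 4.6667, 0.3333).
  dual value b^T y* = 37.
Strong duality: c^T x* = b^T y*. Confirmed.

37


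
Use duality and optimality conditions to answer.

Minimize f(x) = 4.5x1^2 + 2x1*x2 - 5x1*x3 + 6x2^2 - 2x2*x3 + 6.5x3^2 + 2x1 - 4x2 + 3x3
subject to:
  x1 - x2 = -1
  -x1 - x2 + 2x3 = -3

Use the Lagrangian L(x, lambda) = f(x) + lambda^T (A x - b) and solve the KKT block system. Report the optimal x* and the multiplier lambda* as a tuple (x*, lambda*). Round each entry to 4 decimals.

Form the Lagrangian:
  L(x, lambda) = (1/2) x^T Q x + c^T x + lambda^T (A x - b)
Stationarity (grad_x L = 0): Q x + c + A^T lambda = 0.
Primal feasibility: A x = b.

This gives the KKT block system:
  [ Q   A^T ] [ x     ]   [-c ]
  [ A    0  ] [ lambda ] = [ b ]

Solving the linear system:
  x*      = (-0.2917, 0.7083, -1.2917)
  lambda* = (-0.375, 6.875)
  f(x*)   = 6.4792

x* = (-0.2917, 0.7083, -1.2917), lambda* = (-0.375, 6.875)


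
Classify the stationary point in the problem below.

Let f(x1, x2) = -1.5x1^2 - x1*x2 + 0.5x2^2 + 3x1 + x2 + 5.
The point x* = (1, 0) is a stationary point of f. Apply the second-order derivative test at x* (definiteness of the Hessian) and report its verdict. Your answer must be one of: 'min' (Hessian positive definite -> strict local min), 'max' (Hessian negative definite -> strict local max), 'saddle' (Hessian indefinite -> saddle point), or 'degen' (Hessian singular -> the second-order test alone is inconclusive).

Compute the Hessian H = grad^2 f:
  H = [[-3, -1], [-1, 1]]
Verify stationarity: grad f(x*) = H x* + g = (0, 0).
Eigenvalues of H: -3.2361, 1.2361.
Eigenvalues have mixed signs, so H is indefinite -> x* is a saddle point.

saddle


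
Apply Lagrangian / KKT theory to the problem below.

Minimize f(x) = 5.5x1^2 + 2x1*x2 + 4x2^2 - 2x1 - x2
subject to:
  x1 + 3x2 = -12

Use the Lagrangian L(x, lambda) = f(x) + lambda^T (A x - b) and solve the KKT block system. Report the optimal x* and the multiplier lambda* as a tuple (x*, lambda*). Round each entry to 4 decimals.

Form the Lagrangian:
  L(x, lambda) = (1/2) x^T Q x + c^T x + lambda^T (A x - b)
Stationarity (grad_x L = 0): Q x + c + A^T lambda = 0.
Primal feasibility: A x = b.

This gives the KKT block system:
  [ Q   A^T ] [ x     ]   [-c ]
  [ A    0  ] [ lambda ] = [ b ]

Solving the linear system:
  x*      = (-0.0947, -3.9684)
  lambda* = (10.9789)
  f(x*)   = 67.9526

x* = (-0.0947, -3.9684), lambda* = (10.9789)


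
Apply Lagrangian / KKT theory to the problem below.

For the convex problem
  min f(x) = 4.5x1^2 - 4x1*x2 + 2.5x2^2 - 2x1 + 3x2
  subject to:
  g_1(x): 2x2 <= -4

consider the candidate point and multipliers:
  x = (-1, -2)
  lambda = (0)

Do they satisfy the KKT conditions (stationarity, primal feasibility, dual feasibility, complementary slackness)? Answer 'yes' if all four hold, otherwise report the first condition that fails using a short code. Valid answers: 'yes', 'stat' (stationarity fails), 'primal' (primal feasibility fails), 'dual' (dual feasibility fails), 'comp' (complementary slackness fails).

Gradient of f: grad f(x) = Q x + c = (-3, -3)
Constraint values g_i(x) = a_i^T x - b_i:
  g_1((-1, -2)) = 0
Stationarity residual: grad f(x) + sum_i lambda_i a_i = (-3, -3)
  -> stationarity FAILS
Primal feasibility (all g_i <= 0): OK
Dual feasibility (all lambda_i >= 0): OK
Complementary slackness (lambda_i * g_i(x) = 0 for all i): OK

Verdict: the first failing condition is stationarity -> stat.

stat


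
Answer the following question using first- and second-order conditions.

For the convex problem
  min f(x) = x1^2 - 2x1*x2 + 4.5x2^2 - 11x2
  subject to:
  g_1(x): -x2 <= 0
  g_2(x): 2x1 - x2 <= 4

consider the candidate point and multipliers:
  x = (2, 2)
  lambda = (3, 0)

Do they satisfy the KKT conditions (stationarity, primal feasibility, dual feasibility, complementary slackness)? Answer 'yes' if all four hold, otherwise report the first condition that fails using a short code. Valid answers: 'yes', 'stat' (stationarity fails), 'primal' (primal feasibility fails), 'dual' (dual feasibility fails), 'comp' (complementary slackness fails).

Gradient of f: grad f(x) = Q x + c = (0, 3)
Constraint values g_i(x) = a_i^T x - b_i:
  g_1((2, 2)) = -2
  g_2((2, 2)) = -2
Stationarity residual: grad f(x) + sum_i lambda_i a_i = (0, 0)
  -> stationarity OK
Primal feasibility (all g_i <= 0): OK
Dual feasibility (all lambda_i >= 0): OK
Complementary slackness (lambda_i * g_i(x) = 0 for all i): FAILS

Verdict: the first failing condition is complementary_slackness -> comp.

comp


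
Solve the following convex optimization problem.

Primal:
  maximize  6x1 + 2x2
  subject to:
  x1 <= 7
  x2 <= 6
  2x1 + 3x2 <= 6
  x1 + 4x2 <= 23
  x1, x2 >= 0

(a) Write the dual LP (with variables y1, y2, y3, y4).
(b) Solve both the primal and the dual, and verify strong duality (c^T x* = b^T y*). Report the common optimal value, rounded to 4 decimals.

The standard primal-dual pair for 'max c^T x s.t. A x <= b, x >= 0' is:
  Dual:  min b^T y  s.t.  A^T y >= c,  y >= 0.

So the dual LP is:
  minimize  7y1 + 6y2 + 6y3 + 23y4
  subject to:
    y1 + 2y3 + y4 >= 6
    y2 + 3y3 + 4y4 >= 2
    y1, y2, y3, y4 >= 0

Solving the primal: x* = (3, 0).
  primal value c^T x* = 18.
Solving the dual: y* = (0, 0, 3, 0).
  dual value b^T y* = 18.
Strong duality: c^T x* = b^T y*. Confirmed.

18


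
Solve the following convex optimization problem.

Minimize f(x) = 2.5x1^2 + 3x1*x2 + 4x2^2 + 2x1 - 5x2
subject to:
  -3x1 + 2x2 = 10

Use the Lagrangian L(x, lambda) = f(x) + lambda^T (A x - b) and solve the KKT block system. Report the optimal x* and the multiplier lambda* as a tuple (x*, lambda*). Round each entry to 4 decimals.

Form the Lagrangian:
  L(x, lambda) = (1/2) x^T Q x + c^T x + lambda^T (A x - b)
Stationarity (grad_x L = 0): Q x + c + A^T lambda = 0.
Primal feasibility: A x = b.

This gives the KKT block system:
  [ Q   A^T ] [ x     ]   [-c ]
  [ A    0  ] [ lambda ] = [ b ]

Solving the linear system:
  x*      = (-2.1719, 1.7422)
  lambda* = (-1.2109)
  f(x*)   = -0.4727

x* = (-2.1719, 1.7422), lambda* = (-1.2109)


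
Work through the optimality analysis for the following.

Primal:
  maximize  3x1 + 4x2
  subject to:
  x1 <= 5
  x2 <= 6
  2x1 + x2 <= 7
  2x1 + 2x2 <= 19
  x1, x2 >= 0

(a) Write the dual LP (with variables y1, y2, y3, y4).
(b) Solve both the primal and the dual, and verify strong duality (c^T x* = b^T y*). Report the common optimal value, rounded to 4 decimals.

The standard primal-dual pair for 'max c^T x s.t. A x <= b, x >= 0' is:
  Dual:  min b^T y  s.t.  A^T y >= c,  y >= 0.

So the dual LP is:
  minimize  5y1 + 6y2 + 7y3 + 19y4
  subject to:
    y1 + 2y3 + 2y4 >= 3
    y2 + y3 + 2y4 >= 4
    y1, y2, y3, y4 >= 0

Solving the primal: x* = (0.5, 6).
  primal value c^T x* = 25.5.
Solving the dual: y* = (0, 2.5, 1.5, 0).
  dual value b^T y* = 25.5.
Strong duality: c^T x* = b^T y*. Confirmed.

25.5


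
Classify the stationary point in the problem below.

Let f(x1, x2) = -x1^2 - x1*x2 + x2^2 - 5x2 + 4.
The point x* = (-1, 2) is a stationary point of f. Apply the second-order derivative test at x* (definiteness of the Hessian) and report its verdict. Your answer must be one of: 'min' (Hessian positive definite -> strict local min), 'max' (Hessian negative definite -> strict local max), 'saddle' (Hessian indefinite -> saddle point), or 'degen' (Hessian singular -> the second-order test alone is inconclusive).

Compute the Hessian H = grad^2 f:
  H = [[-2, -1], [-1, 2]]
Verify stationarity: grad f(x*) = H x* + g = (0, 0).
Eigenvalues of H: -2.2361, 2.2361.
Eigenvalues have mixed signs, so H is indefinite -> x* is a saddle point.

saddle


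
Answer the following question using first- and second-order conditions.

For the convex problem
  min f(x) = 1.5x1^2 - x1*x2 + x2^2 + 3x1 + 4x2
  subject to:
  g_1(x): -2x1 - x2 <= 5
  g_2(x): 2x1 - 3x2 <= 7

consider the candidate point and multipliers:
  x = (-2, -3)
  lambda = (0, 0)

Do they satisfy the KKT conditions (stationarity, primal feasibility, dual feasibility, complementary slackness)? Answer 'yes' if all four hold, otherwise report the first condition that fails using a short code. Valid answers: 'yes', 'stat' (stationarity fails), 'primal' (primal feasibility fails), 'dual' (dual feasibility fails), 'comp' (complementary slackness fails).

Gradient of f: grad f(x) = Q x + c = (0, 0)
Constraint values g_i(x) = a_i^T x - b_i:
  g_1((-2, -3)) = 2
  g_2((-2, -3)) = -2
Stationarity residual: grad f(x) + sum_i lambda_i a_i = (0, 0)
  -> stationarity OK
Primal feasibility (all g_i <= 0): FAILS
Dual feasibility (all lambda_i >= 0): OK
Complementary slackness (lambda_i * g_i(x) = 0 for all i): OK

Verdict: the first failing condition is primal_feasibility -> primal.

primal


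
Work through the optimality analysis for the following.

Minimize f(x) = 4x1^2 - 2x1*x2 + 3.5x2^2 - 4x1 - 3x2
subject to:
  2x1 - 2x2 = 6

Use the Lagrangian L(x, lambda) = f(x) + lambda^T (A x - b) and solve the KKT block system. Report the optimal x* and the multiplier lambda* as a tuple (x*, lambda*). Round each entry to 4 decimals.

Form the Lagrangian:
  L(x, lambda) = (1/2) x^T Q x + c^T x + lambda^T (A x - b)
Stationarity (grad_x L = 0): Q x + c + A^T lambda = 0.
Primal feasibility: A x = b.

This gives the KKT block system:
  [ Q   A^T ] [ x     ]   [-c ]
  [ A    0  ] [ lambda ] = [ b ]

Solving the linear system:
  x*      = (2, -1)
  lambda* = (-7)
  f(x*)   = 18.5

x* = (2, -1), lambda* = (-7)


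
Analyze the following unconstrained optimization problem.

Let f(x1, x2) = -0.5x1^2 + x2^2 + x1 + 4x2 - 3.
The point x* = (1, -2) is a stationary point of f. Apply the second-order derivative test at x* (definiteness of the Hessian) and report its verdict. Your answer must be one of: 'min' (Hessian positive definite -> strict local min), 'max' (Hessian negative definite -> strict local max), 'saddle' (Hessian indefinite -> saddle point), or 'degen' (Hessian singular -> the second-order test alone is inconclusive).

Compute the Hessian H = grad^2 f:
  H = [[-1, 0], [0, 2]]
Verify stationarity: grad f(x*) = H x* + g = (0, 0).
Eigenvalues of H: -1, 2.
Eigenvalues have mixed signs, so H is indefinite -> x* is a saddle point.

saddle


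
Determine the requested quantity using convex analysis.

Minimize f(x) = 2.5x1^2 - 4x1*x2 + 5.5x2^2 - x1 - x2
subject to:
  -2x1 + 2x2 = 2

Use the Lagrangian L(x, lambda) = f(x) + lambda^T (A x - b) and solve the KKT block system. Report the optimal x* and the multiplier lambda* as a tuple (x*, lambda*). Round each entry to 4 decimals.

Form the Lagrangian:
  L(x, lambda) = (1/2) x^T Q x + c^T x + lambda^T (A x - b)
Stationarity (grad_x L = 0): Q x + c + A^T lambda = 0.
Primal feasibility: A x = b.

This gives the KKT block system:
  [ Q   A^T ] [ x     ]   [-c ]
  [ A    0  ] [ lambda ] = [ b ]

Solving the linear system:
  x*      = (-0.625, 0.375)
  lambda* = (-2.8125)
  f(x*)   = 2.9375

x* = (-0.625, 0.375), lambda* = (-2.8125)


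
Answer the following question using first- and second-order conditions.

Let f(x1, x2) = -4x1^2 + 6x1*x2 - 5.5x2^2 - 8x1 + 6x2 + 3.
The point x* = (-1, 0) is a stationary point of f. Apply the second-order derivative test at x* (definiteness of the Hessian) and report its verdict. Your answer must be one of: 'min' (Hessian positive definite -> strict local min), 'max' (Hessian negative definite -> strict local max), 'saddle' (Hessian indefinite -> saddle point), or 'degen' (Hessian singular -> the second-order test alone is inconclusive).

Compute the Hessian H = grad^2 f:
  H = [[-8, 6], [6, -11]]
Verify stationarity: grad f(x*) = H x* + g = (0, 0).
Eigenvalues of H: -15.6847, -3.3153.
Both eigenvalues < 0, so H is negative definite -> x* is a strict local max.

max


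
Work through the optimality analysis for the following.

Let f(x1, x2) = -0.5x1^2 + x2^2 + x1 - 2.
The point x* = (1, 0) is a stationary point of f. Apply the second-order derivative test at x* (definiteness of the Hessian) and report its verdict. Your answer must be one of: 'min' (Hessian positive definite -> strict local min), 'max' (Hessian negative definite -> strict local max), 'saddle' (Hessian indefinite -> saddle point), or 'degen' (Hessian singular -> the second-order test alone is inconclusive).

Compute the Hessian H = grad^2 f:
  H = [[-1, 0], [0, 2]]
Verify stationarity: grad f(x*) = H x* + g = (0, 0).
Eigenvalues of H: -1, 2.
Eigenvalues have mixed signs, so H is indefinite -> x* is a saddle point.

saddle


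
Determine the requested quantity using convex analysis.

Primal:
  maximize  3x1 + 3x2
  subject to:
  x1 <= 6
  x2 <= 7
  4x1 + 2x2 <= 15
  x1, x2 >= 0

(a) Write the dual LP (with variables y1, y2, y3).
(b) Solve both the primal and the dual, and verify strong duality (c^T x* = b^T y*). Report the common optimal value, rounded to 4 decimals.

The standard primal-dual pair for 'max c^T x s.t. A x <= b, x >= 0' is:
  Dual:  min b^T y  s.t.  A^T y >= c,  y >= 0.

So the dual LP is:
  minimize  6y1 + 7y2 + 15y3
  subject to:
    y1 + 4y3 >= 3
    y2 + 2y3 >= 3
    y1, y2, y3 >= 0

Solving the primal: x* = (0.25, 7).
  primal value c^T x* = 21.75.
Solving the dual: y* = (0, 1.5, 0.75).
  dual value b^T y* = 21.75.
Strong duality: c^T x* = b^T y*. Confirmed.

21.75


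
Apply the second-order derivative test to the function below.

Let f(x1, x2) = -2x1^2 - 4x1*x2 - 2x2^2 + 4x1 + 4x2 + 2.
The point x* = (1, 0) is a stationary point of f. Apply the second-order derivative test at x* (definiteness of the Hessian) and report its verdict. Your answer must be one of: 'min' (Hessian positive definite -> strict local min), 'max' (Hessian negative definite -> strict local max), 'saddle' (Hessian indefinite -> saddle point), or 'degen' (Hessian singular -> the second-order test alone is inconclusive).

Compute the Hessian H = grad^2 f:
  H = [[-4, -4], [-4, -4]]
Verify stationarity: grad f(x*) = H x* + g = (0, 0).
Eigenvalues of H: -8, 0.
H has a zero eigenvalue (singular; negative semidefinite but not definite), so H is neither positive definite, negative definite, nor indefinite. The second-order test alone is inconclusive -> degen.
(Indeed, f is constant along the null direction of H through x*, so x* is not a strict local extremum.)

degen


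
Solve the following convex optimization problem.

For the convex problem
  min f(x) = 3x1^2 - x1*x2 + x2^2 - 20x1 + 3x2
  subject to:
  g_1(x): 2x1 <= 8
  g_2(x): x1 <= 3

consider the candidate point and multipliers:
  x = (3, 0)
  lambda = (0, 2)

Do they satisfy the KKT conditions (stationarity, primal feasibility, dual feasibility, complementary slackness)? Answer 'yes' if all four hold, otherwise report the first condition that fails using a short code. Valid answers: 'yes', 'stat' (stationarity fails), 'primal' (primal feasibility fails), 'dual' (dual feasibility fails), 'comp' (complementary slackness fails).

Gradient of f: grad f(x) = Q x + c = (-2, 0)
Constraint values g_i(x) = a_i^T x - b_i:
  g_1((3, 0)) = -2
  g_2((3, 0)) = 0
Stationarity residual: grad f(x) + sum_i lambda_i a_i = (0, 0)
  -> stationarity OK
Primal feasibility (all g_i <= 0): OK
Dual feasibility (all lambda_i >= 0): OK
Complementary slackness (lambda_i * g_i(x) = 0 for all i): OK

Verdict: yes, KKT holds.

yes


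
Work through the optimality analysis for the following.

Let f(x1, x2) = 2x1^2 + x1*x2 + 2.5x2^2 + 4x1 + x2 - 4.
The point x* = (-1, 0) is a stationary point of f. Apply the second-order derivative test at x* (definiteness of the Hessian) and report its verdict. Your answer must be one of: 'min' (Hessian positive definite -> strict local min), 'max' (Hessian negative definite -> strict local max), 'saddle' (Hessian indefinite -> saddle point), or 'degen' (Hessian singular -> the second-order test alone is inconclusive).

Compute the Hessian H = grad^2 f:
  H = [[4, 1], [1, 5]]
Verify stationarity: grad f(x*) = H x* + g = (0, 0).
Eigenvalues of H: 3.382, 5.618.
Both eigenvalues > 0, so H is positive definite -> x* is a strict local min.

min


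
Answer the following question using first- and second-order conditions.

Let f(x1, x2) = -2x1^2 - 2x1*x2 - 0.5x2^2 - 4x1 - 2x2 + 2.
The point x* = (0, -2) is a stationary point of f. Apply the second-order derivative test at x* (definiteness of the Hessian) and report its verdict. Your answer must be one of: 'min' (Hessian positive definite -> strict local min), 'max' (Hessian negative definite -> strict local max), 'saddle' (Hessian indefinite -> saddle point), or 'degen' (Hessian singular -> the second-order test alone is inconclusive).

Compute the Hessian H = grad^2 f:
  H = [[-4, -2], [-2, -1]]
Verify stationarity: grad f(x*) = H x* + g = (0, 0).
Eigenvalues of H: -5, 0.
H has a zero eigenvalue (singular; negative semidefinite but not definite), so H is neither positive definite, negative definite, nor indefinite. The second-order test alone is inconclusive -> degen.
(Indeed, f is constant along the null direction of H through x*, so x* is not a strict local extremum.)

degen


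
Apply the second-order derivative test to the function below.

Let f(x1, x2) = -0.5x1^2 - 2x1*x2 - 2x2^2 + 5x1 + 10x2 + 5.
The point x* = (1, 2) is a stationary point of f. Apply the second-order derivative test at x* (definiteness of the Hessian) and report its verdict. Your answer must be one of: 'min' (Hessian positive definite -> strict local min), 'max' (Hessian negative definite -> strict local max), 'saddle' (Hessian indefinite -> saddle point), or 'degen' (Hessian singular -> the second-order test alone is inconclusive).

Compute the Hessian H = grad^2 f:
  H = [[-1, -2], [-2, -4]]
Verify stationarity: grad f(x*) = H x* + g = (0, 0).
Eigenvalues of H: -5, 0.
H has a zero eigenvalue (singular; negative semidefinite but not definite), so H is neither positive definite, negative definite, nor indefinite. The second-order test alone is inconclusive -> degen.
(Indeed, f is constant along the null direction of H through x*, so x* is not a strict local extremum.)

degen


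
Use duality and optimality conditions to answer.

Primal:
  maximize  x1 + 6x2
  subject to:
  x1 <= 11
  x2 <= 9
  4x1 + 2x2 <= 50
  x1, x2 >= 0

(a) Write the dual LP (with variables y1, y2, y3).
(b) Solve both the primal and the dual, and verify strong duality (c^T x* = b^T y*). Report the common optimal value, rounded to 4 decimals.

The standard primal-dual pair for 'max c^T x s.t. A x <= b, x >= 0' is:
  Dual:  min b^T y  s.t.  A^T y >= c,  y >= 0.

So the dual LP is:
  minimize  11y1 + 9y2 + 50y3
  subject to:
    y1 + 4y3 >= 1
    y2 + 2y3 >= 6
    y1, y2, y3 >= 0

Solving the primal: x* = (8, 9).
  primal value c^T x* = 62.
Solving the dual: y* = (0, 5.5, 0.25).
  dual value b^T y* = 62.
Strong duality: c^T x* = b^T y*. Confirmed.

62


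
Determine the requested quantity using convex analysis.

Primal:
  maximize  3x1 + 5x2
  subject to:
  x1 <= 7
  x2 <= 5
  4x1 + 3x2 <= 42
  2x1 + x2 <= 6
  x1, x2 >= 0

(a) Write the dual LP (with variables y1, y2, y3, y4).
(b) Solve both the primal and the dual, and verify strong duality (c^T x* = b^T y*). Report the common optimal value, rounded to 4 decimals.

The standard primal-dual pair for 'max c^T x s.t. A x <= b, x >= 0' is:
  Dual:  min b^T y  s.t.  A^T y >= c,  y >= 0.

So the dual LP is:
  minimize  7y1 + 5y2 + 42y3 + 6y4
  subject to:
    y1 + 4y3 + 2y4 >= 3
    y2 + 3y3 + y4 >= 5
    y1, y2, y3, y4 >= 0

Solving the primal: x* = (0.5, 5).
  primal value c^T x* = 26.5.
Solving the dual: y* = (0, 3.5, 0, 1.5).
  dual value b^T y* = 26.5.
Strong duality: c^T x* = b^T y*. Confirmed.

26.5


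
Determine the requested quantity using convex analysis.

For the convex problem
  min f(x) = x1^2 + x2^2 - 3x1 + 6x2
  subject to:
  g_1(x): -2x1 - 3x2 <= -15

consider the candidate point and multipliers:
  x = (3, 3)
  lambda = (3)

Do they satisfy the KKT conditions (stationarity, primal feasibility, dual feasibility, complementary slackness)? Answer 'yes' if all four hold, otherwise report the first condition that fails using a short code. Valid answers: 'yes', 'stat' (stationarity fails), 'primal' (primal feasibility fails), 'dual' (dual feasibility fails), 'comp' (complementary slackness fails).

Gradient of f: grad f(x) = Q x + c = (3, 12)
Constraint values g_i(x) = a_i^T x - b_i:
  g_1((3, 3)) = 0
Stationarity residual: grad f(x) + sum_i lambda_i a_i = (-3, 3)
  -> stationarity FAILS
Primal feasibility (all g_i <= 0): OK
Dual feasibility (all lambda_i >= 0): OK
Complementary slackness (lambda_i * g_i(x) = 0 for all i): OK

Verdict: the first failing condition is stationarity -> stat.

stat


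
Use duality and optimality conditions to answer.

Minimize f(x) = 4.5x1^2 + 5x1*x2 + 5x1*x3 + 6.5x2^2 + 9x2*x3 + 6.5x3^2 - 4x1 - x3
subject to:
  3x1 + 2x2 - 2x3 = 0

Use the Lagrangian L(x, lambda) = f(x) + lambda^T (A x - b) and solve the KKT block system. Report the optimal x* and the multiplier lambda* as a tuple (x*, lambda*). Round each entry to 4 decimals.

Form the Lagrangian:
  L(x, lambda) = (1/2) x^T Q x + c^T x + lambda^T (A x - b)
Stationarity (grad_x L = 0): Q x + c + A^T lambda = 0.
Primal feasibility: A x = b.

This gives the KKT block system:
  [ Q   A^T ] [ x     ]   [-c ]
  [ A    0  ] [ lambda ] = [ b ]

Solving the linear system:
  x*      = (0.4028, -0.371, 0.2333)
  lambda* = (0.3543)
  f(x*)   = -0.9223

x* = (0.4028, -0.371, 0.2333), lambda* = (0.3543)


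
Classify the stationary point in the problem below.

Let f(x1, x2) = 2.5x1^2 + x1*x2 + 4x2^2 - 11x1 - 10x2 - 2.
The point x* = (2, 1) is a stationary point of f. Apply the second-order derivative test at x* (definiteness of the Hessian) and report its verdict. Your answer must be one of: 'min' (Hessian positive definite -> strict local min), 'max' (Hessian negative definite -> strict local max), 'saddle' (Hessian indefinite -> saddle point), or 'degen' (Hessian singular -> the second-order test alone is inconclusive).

Compute the Hessian H = grad^2 f:
  H = [[5, 1], [1, 8]]
Verify stationarity: grad f(x*) = H x* + g = (0, 0).
Eigenvalues of H: 4.6972, 8.3028.
Both eigenvalues > 0, so H is positive definite -> x* is a strict local min.

min


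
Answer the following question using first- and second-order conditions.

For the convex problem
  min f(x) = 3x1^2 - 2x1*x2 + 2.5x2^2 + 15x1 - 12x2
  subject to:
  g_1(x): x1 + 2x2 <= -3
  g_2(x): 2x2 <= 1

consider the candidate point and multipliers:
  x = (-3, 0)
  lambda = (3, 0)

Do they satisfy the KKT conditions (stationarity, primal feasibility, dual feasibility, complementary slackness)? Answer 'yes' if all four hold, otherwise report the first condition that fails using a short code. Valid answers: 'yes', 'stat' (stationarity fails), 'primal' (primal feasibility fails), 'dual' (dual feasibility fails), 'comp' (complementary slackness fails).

Gradient of f: grad f(x) = Q x + c = (-3, -6)
Constraint values g_i(x) = a_i^T x - b_i:
  g_1((-3, 0)) = 0
  g_2((-3, 0)) = -1
Stationarity residual: grad f(x) + sum_i lambda_i a_i = (0, 0)
  -> stationarity OK
Primal feasibility (all g_i <= 0): OK
Dual feasibility (all lambda_i >= 0): OK
Complementary slackness (lambda_i * g_i(x) = 0 for all i): OK

Verdict: yes, KKT holds.

yes
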